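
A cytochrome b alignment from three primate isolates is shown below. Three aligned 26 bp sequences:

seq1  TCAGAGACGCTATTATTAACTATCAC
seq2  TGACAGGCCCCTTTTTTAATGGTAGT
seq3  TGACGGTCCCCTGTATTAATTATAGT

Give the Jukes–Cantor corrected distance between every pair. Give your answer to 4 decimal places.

seq1–seq2: 13/26 sites differ → p = 0.5, d = −0.75 ln(1 − 0.666667) = 0.823960 ≈ 0.8240.
seq1–seq3: 12/26 sites differ → p ≈ 0.461538, d = −0.75 ln(1 − 0.615384) = 0.716632 ≈ 0.7166.
seq2–seq3: 6/26 sites differ → p ≈ 0.230769, d = −0.75 ln(1 − 0.307692) = 0.275793 ≈ 0.2758.

d(seq1,seq2) = 0.8240, d(seq1,seq3) = 0.7166, d(seq2,seq3) = 0.2758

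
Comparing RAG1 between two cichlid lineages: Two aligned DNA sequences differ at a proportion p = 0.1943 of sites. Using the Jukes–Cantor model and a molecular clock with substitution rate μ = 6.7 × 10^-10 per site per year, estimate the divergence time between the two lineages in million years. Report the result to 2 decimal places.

167.82

d = −(3/4) ln(1 − 4p/3) = −0.75 ln(1 − 0.259067) = −0.75 ln(0.740933)
  = −0.75 × (-0.299845) = 0.224884 substitutions/site.
Under a molecular clock d = 2μt, so t = d/(2μ) = 0.224884 / (2 × 6.7 × 10^-10) = 167.82 million years.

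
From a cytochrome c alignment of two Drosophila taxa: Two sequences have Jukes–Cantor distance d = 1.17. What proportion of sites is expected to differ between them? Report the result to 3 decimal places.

p = (3/4)(1 − e^(−4d/3)) = 0.75 × (1 − e^(-1.56)) = 0.75 × (1 − 0.210136) = 0.592398.

0.592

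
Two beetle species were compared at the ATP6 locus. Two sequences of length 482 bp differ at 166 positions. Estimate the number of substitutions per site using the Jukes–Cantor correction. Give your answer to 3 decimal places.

0.461

p = 166/482 ≈ 0.344398.
d = −(3/4) ln(1 − 4p/3) = −0.75 ln(1 − 0.459197) = −0.75 ln(0.540803)
  = −0.75 × (-0.614700) = 0.461025 substitutions/site.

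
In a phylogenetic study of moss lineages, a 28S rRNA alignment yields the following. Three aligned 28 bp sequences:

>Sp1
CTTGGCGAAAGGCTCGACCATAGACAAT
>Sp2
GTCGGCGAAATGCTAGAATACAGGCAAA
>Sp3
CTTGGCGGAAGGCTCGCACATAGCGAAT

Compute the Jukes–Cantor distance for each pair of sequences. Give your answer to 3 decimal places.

d(Sp1,Sp2) = 0.420, d(Sp1,Sp3) = 0.204, d(Sp2,Sp3) = 0.556

Sp1–Sp2: 9/28 sites differ → p ≈ 0.321429, d = −0.75 ln(1 − 0.428572) = 0.419713 ≈ 0.420.
Sp1–Sp3: 5/28 sites differ → p ≈ 0.178571, d = −0.75 ln(1 − 0.238095) = 0.203950 ≈ 0.204.
Sp2–Sp3: 11/28 sites differ → p ≈ 0.392857, d = −0.75 ln(1 − 0.523809) = 0.556452 ≈ 0.556.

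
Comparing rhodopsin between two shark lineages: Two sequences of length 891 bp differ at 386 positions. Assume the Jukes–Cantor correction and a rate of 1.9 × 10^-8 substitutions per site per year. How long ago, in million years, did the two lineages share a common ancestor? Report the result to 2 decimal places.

17.01

p = 386/891 ≈ 0.433221.
d = −(3/4) ln(1 − 4p/3) = −0.75 ln(1 − 0.577628) = −0.75 ln(0.422372)
  = −0.75 × (-0.861869) = 0.646402 substitutions/site.
Under a molecular clock d = 2μt, so t = d/(2μ) = 0.646402 / (2 × 1.9 × 10^-8) = 17.01 million years.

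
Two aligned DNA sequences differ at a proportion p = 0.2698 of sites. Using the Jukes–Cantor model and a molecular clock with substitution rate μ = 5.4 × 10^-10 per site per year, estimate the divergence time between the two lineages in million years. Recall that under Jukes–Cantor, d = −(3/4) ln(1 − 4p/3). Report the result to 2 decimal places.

309.63

d = −(3/4) ln(1 − 4p/3) = −0.75 ln(1 − 0.359733) = −0.75 ln(0.640267)
  = −0.75 × (-0.445870) = 0.334403 substitutions/site.
Under a molecular clock d = 2μt, so t = d/(2μ) = 0.334403 / (2 × 5.4 × 10^-10) = 309.63 million years.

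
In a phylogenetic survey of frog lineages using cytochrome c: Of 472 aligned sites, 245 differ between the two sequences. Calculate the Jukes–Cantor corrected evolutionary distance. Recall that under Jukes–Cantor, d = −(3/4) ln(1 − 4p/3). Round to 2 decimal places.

0.88

p = 245/472 ≈ 0.519068.
d = −(3/4) ln(1 − 4p/3) = −0.75 ln(1 − 0.692091) = −0.75 ln(0.307909)
  = −0.75 × (-1.177951) = 0.883463 substitutions/site.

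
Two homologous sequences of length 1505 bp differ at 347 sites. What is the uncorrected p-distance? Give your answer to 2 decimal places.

p = 347/1505 = 0.230564… ≈ 0.23 (to 2 d.p.).

0.23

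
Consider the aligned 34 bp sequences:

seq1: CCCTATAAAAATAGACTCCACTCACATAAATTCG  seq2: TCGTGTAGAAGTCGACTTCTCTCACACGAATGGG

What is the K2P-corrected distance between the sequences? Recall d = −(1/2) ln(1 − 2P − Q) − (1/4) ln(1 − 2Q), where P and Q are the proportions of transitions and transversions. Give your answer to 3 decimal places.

0.496

Of 34 sites, 7 differences are transitions and 5 are transversions, so P = 7/34 ≈ 0.205882 and Q = 5/34 ≈ 0.147059.
Under the Kimura two-parameter model, d = −½ ln(1 − 2P − Q) − ¼ ln(1 − 2Q).
1 − 2P − Q = 0.441177, giving −½ ln(0.441177) = 0.409155.
1 − 2Q = 0.705882, giving −¼ ln(0.705882) = 0.087077.
d = 0.409155 + 0.087077 = 0.496232.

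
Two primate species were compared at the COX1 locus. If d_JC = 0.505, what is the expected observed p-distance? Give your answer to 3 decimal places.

0.367

p = (3/4)(1 − e^(−4d/3)) = 0.75 × (1 − e^(-0.673333)) = 0.75 × (1 − 0.510006) = 0.367496.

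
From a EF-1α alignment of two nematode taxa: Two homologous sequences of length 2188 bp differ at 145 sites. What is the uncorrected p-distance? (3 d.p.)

p = 145/2188 = 0.066270… ≈ 0.066 (to 3 d.p.).

0.066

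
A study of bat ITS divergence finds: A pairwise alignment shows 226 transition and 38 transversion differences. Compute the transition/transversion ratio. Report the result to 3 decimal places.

5.947

R = 226/38 = 5.947368… ≈ 5.947 (to 3 d.p.).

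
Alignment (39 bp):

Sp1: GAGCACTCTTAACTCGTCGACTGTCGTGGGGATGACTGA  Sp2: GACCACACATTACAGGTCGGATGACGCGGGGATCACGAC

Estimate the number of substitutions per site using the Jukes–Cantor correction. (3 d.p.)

The sequences differ at 14 of 39 sites, so p = 14/39 ≈ 0.358974.
d = −(3/4) ln(1 − 4p/3) = −0.75 ln(1 − 0.478632) = −0.75 ln(0.521368)
  = −0.75 × (-0.651299) = 0.488474 substitutions/site.

0.488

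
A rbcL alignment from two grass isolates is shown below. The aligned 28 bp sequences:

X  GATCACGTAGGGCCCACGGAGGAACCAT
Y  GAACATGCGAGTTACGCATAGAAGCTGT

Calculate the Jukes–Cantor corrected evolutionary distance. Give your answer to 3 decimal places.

The sequences differ at 15 of 28 sites, so p = 15/28 ≈ 0.535714.
d = −(3/4) ln(1 − 4p/3) = −0.75 ln(1 − 0.714285) = −0.75 ln(0.285715)
  = −0.75 × (-1.252760) = 0.939570 substitutions/site.

0.940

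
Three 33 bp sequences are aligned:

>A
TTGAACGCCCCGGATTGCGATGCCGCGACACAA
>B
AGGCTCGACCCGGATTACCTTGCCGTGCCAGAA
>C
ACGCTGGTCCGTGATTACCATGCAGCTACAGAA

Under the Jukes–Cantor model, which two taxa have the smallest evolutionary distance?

B and C

A–B: 11/33 differ, p = 0.333, d = 0.441.
A–C: 13/33 differ, p = 0.394, d = 0.559.
B–C: 10/33 differ, p = 0.303, d = 0.388.
The smallest distance is between B and C.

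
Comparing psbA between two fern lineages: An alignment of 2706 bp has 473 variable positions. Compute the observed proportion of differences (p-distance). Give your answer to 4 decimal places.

p = 473/2706 = 0.174796… ≈ 0.1748 (to 4 d.p.).

0.1748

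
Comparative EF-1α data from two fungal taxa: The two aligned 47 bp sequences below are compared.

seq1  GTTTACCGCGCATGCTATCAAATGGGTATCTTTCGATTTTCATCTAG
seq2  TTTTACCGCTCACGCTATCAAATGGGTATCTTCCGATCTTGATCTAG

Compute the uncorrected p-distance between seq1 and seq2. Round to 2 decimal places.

0.13

The sequences differ at 6 of 47 positions (sites 1, 10, 13, 33, 38, 41).
p = 6/47 = 0.127659… ≈ 0.13 (to 2 d.p.).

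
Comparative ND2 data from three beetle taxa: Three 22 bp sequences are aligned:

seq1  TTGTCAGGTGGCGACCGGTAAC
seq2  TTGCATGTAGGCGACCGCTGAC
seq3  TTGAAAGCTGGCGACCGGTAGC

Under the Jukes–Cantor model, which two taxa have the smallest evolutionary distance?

seq1 and seq3

seq1–seq2: 7/22 differ, p = 0.318, d = 0.414.
seq1–seq3: 4/22 differ, p = 0.182, d = 0.208.
seq2–seq3: 7/22 differ, p = 0.318, d = 0.414.
The smallest distance is between seq1 and seq3.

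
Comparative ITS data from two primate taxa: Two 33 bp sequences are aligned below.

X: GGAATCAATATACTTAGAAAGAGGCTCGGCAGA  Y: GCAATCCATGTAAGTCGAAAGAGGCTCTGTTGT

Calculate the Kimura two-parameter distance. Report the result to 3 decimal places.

Of 33 sites, 2 differences are transitions and 8 are transversions, so P = 2/33 ≈ 0.060606 and Q = 8/33 ≈ 0.242424.
Under the Kimura two-parameter model, d = −½ ln(1 − 2P − Q) − ¼ ln(1 − 2Q).
1 − 2P − Q = 0.636364, giving −½ ln(0.636364) = 0.225992.
1 − 2Q = 0.515152, giving −¼ ln(0.515152) = 0.165823.
d = 0.225992 + 0.165823 = 0.391815.

0.392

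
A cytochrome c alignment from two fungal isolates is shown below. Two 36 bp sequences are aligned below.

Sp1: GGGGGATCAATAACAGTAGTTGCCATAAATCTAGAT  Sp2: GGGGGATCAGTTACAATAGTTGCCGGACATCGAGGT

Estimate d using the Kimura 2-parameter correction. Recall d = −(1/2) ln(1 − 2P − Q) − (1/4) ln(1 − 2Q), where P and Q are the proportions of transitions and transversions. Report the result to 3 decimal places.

0.266

Of 36 sites, 4 differences are transitions and 4 are transversions, so P = 4/36 ≈ 0.111111 and Q = 4/36 ≈ 0.111111.
Under the Kimura two-parameter model, d = −½ ln(1 − 2P − Q) − ¼ ln(1 − 2Q).
1 − 2P − Q = 0.666667, giving −½ ln(0.666667) = 0.202732.
1 − 2Q = 0.777778, giving −¼ ln(0.777778) = 0.062829.
d = 0.202732 + 0.062829 = 0.265561.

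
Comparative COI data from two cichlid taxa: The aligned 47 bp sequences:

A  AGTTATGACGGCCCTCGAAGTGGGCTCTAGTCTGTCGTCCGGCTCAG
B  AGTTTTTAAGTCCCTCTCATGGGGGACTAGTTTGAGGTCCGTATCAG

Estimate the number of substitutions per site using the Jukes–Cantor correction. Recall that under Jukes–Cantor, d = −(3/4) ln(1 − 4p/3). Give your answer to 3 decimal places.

The sequences differ at 15 of 47 sites, so p = 15/47 ≈ 0.319149.
d = −(3/4) ln(1 − 4p/3) = −0.75 ln(1 − 0.425532) = −0.75 ln(0.574468)
  = −0.75 × (-0.554311) = 0.415733 substitutions/site.

0.416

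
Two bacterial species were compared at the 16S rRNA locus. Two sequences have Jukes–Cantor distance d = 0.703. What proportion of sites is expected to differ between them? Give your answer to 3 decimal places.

p = (3/4)(1 − e^(−4d/3)) = 0.75 × (1 − e^(-0.937333)) = 0.75 × (1 − 0.391671) = 0.456247.

0.456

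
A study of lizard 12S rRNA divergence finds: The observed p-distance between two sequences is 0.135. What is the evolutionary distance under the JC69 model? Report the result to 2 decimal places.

d = −(3/4) ln(1 − 4p/3) = −0.75 ln(1 − 0.18) = −0.75 ln(0.82)
  = −0.75 × (-0.198451) = 0.148838 substitutions/site.

0.15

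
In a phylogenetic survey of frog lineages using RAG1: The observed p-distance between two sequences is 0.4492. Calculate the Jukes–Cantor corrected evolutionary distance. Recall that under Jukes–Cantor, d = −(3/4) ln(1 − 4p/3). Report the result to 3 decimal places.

d = −(3/4) ln(1 − 4p/3) = −0.75 ln(1 − 0.598933) = −0.75 ln(0.401067)
  = −0.75 × (-0.913627) = 0.685220 substitutions/site.

0.685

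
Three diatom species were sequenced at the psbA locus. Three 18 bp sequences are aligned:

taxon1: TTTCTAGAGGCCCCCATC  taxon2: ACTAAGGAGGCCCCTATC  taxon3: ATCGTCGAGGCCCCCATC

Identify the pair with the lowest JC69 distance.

taxon1 and taxon3

taxon1–taxon2: 6/18 differ, p = 0.333, d = 0.441.
taxon1–taxon3: 4/18 differ, p = 0.222, d = 0.264.
taxon2–taxon3: 6/18 differ, p = 0.333, d = 0.441.
The smallest distance is between taxon1 and taxon3.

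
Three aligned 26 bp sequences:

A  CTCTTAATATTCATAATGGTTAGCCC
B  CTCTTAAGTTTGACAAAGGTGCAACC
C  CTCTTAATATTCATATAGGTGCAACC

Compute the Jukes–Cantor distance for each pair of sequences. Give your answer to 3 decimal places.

d(A,B) = 0.464, d(A,C) = 0.276, d(B,C) = 0.222

A–B: 9/26 sites differ → p ≈ 0.346154, d = −0.75 ln(1 − 0.461539) = 0.464280 ≈ 0.464.
A–C: 6/26 sites differ → p ≈ 0.230769, d = −0.75 ln(1 − 0.307692) = 0.275793 ≈ 0.276.
B–C: 5/26 sites differ → p ≈ 0.192308, d = −0.75 ln(1 − 0.256411) = 0.222200 ≈ 0.222.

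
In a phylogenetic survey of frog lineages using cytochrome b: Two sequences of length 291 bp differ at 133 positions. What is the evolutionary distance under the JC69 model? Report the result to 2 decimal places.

0.71

p = 133/291 ≈ 0.457045.
d = −(3/4) ln(1 − 4p/3) = −0.75 ln(1 − 0.609393) = −0.75 ln(0.390607)
  = −0.75 × (-0.940053) = 0.705040 substitutions/site.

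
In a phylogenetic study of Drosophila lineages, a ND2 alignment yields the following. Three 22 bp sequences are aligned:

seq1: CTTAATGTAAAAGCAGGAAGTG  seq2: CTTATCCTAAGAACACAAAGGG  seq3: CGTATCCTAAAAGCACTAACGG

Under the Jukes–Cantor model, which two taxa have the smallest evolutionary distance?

seq1–seq2: 8/22 differ, p = 0.364, d = 0.497.
seq1–seq3: 8/22 differ, p = 0.364, d = 0.497.
seq2–seq3: 5/22 differ, p = 0.227, d = 0.271.
The smallest distance is between seq2 and seq3.

seq2 and seq3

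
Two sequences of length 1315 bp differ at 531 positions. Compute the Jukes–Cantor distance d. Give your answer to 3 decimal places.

0.580

p = 531/1315 ≈ 0.403802.
d = −(3/4) ln(1 − 4p/3) = −0.75 ln(1 − 0.538403) = −0.75 ln(0.461597)
  = −0.75 × (-0.773063) = 0.579797 substitutions/site.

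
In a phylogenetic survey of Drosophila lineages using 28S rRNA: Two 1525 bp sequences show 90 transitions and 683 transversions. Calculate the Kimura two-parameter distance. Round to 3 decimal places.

P = 90/1525 ≈ 0.059016 and Q = 683/1525 ≈ 0.447869.
Under the Kimura two-parameter model, d = −½ ln(1 − 2P − Q) − ¼ ln(1 − 2Q).
1 − 2P − Q = 0.434099, giving −½ ln(0.434099) = 0.417241.
1 − 2Q = 0.104262, giving −¼ ln(0.104262) = 0.565212.
d = 0.417241 + 0.565212 = 0.982453.

0.982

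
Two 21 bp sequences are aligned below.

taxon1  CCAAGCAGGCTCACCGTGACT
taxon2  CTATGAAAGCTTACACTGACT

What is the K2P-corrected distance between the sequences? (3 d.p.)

0.443

Of 21 sites, 3 differences are transitions and 4 are transversions, so P = 3/21 ≈ 0.142857 and Q = 4/21 ≈ 0.190476.
Under the Kimura two-parameter model, d = −½ ln(1 − 2P − Q) − ¼ ln(1 − 2Q).
1 − 2P − Q = 0.52381, giving −½ ln(0.52381) = 0.323313.
1 − 2Q = 0.619048, giving −¼ ln(0.619048) = 0.119893.
d = 0.323313 + 0.119893 = 0.443206.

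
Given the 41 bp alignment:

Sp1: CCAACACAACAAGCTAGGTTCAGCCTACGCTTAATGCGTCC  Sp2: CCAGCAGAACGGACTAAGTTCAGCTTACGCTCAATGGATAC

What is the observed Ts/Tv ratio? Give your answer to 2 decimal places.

2.67

Transitions are A↔G and C↔T; transversions are all other mismatches.
Transitions: 8. Transversions: 3.
R = 8/3 = 2.666666… ≈ 2.67 (to 2 d.p.).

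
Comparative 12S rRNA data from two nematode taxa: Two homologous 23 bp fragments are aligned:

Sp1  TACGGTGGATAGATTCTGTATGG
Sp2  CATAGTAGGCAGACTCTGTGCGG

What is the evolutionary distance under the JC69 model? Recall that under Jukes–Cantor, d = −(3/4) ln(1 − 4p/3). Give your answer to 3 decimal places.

The sequences differ at 9 of 23 sites (1, 3, 4, 7, 9, 10, 14, 20, 21), so p = 9/23 ≈ 0.391304.
d = −(3/4) ln(1 − 4p/3) = −0.75 ln(1 − 0.521739) = −0.75 ln(0.478261)
  = −0.75 × (-0.737599) = 0.553199 substitutions/site.

0.553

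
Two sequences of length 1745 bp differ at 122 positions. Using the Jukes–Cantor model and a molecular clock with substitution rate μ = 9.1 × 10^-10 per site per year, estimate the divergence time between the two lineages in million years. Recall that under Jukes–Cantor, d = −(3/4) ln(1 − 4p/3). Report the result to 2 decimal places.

p = 122/1745 ≈ 0.069914.
d = −(3/4) ln(1 − 4p/3) = −0.75 ln(1 − 0.093219) = −0.75 ln(0.906781)
  = −0.75 × (-0.097854) = 0.073391 substitutions/site.
Under a molecular clock d = 2μt, so t = d/(2μ) = 0.073391 / (2 × 9.1 × 10^-10) = 40.32 million years.

40.32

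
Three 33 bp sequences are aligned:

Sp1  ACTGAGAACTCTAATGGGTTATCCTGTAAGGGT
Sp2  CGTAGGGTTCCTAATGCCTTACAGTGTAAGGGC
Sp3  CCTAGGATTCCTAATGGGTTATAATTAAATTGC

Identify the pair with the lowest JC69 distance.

Sp1–Sp2: 14/33 differ, p = 0.424, d = 0.625.
Sp1–Sp3: 13/33 differ, p = 0.394, d = 0.559.
Sp2–Sp3: 10/33 differ, p = 0.303, d = 0.388.
The smallest distance is between Sp2 and Sp3.

Sp2 and Sp3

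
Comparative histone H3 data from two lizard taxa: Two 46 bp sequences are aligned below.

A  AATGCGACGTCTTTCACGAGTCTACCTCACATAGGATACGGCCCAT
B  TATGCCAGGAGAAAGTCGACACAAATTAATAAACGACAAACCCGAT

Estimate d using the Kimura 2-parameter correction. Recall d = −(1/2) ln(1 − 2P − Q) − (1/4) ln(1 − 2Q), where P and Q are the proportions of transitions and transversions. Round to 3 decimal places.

Of 46 sites, 4 differences are transitions and 20 are transversions, so P = 4/46 ≈ 0.086957 and Q = 20/46 ≈ 0.434783.
Under the Kimura two-parameter model, d = −½ ln(1 − 2P − Q) − ¼ ln(1 − 2Q).
1 − 2P − Q = 0.391303, giving −½ ln(0.391303) = 0.469137.
1 − 2Q = 0.130434, giving −¼ ln(0.130434) = 0.509222.
d = 0.469137 + 0.509222 = 0.978359.

0.978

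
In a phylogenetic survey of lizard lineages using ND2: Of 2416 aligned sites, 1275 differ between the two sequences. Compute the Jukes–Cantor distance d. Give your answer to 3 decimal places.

p = 1275/2416 ≈ 0.527732.
d = −(3/4) ln(1 − 4p/3) = −0.75 ln(1 − 0.703643) = −0.75 ln(0.296357)
  = −0.75 × (-1.216190) = 0.912143 substitutions/site.

0.912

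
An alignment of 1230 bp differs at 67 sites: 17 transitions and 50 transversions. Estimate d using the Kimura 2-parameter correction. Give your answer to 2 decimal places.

0.06

P = 17/1230 ≈ 0.013821 and Q = 50/1230 ≈ 0.04065.
Under the Kimura two-parameter model, d = −½ ln(1 − 2P − Q) − ¼ ln(1 − 2Q).
1 − 2P − Q = 0.931708, giving −½ ln(0.931708) = 0.035368.
1 − 2Q = 0.9187, giving −¼ ln(0.9187) = 0.021199.
d = 0.035368 + 0.021199 = 0.056567.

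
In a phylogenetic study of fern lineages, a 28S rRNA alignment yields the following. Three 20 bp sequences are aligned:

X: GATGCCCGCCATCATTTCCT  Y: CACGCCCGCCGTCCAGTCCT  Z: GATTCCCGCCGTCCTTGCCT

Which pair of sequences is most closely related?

X–Y: 6/20 differ, p = 0.300, d = 0.383.
X–Z: 4/20 differ, p = 0.200, d = 0.233.
Y–Z: 6/20 differ, p = 0.300, d = 0.383.
The smallest distance is between X and Z.

X and Z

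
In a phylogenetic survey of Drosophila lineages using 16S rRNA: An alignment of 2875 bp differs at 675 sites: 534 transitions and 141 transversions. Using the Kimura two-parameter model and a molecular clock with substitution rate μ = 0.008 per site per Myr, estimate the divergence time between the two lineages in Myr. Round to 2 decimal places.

P = 534/2875 ≈ 0.185739 and Q = 141/2875 ≈ 0.049043.
Under the Kimura two-parameter model, d = −½ ln(1 − 2P − Q) − ¼ ln(1 − 2Q).
1 − 2P − Q = 0.579479, giving −½ ln(0.579479) = 0.272813.
1 − 2Q = 0.901914, giving −¼ ln(0.901914) = 0.025809.
d = 0.272813 + 0.025809 = 0.298622.
Under a molecular clock d = 2μt, so t = d/(2μ) = 0.298622 / (2 × 0.008) = 18.66 Myr.

18.66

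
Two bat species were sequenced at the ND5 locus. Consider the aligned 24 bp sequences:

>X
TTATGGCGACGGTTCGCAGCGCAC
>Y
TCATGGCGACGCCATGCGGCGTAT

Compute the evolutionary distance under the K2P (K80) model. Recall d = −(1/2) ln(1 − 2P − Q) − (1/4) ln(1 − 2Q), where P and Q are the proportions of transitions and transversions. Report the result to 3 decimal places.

Of 24 sites, 6 differences are transitions and 2 are transversions, so P = 6/24 = 0.25 and Q = 2/24 ≈ 0.083333.
Under the Kimura two-parameter model, d = −½ ln(1 − 2P − Q) − ¼ ln(1 − 2Q).
1 − 2P − Q = 0.416667, giving −½ ln(0.416667) = 0.437734.
1 − 2Q = 0.833334, giving −¼ ln(0.833334) = 0.045580.
d = 0.437734 + 0.045580 = 0.483314.

0.483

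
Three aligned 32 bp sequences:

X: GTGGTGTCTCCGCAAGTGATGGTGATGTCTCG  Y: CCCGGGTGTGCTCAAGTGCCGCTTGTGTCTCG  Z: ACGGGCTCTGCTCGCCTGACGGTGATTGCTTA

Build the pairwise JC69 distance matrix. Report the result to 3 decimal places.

X–Y: 12/32 sites differ → p = 0.375, d = −0.75 ln(1 − 0.5) = 0.519860 ≈ 0.520.
X–Z: 14/32 sites differ → p = 0.4375, d = −0.75 ln(1 − 0.583333) = 0.656601 ≈ 0.657.
Y–Z: 15/32 sites differ → p = 0.46875, d = −0.75 ln(1 − 0.625) = 0.735622 ≈ 0.736.

d(X,Y) = 0.520, d(X,Z) = 0.657, d(Y,Z) = 0.736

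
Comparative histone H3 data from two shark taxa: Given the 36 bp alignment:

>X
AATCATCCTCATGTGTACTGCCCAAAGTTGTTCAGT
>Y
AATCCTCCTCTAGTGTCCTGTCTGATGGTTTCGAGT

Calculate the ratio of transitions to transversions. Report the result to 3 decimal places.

0.500

Transitions are A↔G and C↔T; transversions are all other mismatches.
Transitions: 4. Transversions: 8.
R = 4/8 = 0.500.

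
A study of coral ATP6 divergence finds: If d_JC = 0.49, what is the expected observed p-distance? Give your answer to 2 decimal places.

p = (3/4)(1 − e^(−4d/3)) = 0.75 × (1 − e^(-0.653333)) = 0.75 × (1 − 0.520309) = 0.359768.

0.36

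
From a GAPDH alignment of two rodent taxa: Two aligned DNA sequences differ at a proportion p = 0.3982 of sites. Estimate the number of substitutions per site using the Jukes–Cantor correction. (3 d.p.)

d = −(3/4) ln(1 − 4p/3) = −0.75 ln(1 − 0.530933) = −0.75 ln(0.469067)
  = −0.75 × (-0.757010) = 0.567758 substitutions/site.

0.568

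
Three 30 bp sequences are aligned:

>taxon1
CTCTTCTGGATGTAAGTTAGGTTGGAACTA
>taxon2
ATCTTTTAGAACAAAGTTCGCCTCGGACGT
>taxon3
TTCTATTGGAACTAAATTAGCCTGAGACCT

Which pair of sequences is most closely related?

taxon1–taxon2: 13/30 differ, p = 0.433, d = 0.647.
taxon1–taxon3: 12/30 differ, p = 0.400, d = 0.572.
taxon2–taxon3: 9/30 differ, p = 0.300, d = 0.383.
The smallest distance is between taxon2 and taxon3.

taxon2 and taxon3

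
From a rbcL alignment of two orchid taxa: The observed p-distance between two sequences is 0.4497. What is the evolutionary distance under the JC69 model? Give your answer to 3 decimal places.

d = −(3/4) ln(1 − 4p/3) = −0.75 ln(1 − 0.5996) = −0.75 ln(0.4004)
  = −0.75 × (-0.915291) = 0.686468 substitutions/site.

0.686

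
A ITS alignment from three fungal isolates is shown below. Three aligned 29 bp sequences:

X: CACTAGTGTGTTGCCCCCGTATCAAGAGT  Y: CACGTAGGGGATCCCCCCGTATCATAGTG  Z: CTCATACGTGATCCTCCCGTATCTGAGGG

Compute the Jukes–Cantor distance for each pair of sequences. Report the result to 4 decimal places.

X–Y: 12/29 sites differ → p ≈ 0.413793, d = −0.75 ln(1 − 0.551724) = 0.601760 ≈ 0.6018.
X–Z: 13/29 sites differ → p ≈ 0.448276, d = −0.75 ln(1 − 0.597701) = 0.682920 ≈ 0.6829.
Y–Z: 8/29 sites differ → p ≈ 0.275862, d = −0.75 ln(1 − 0.367816) = 0.343931 ≈ 0.3439.

d(X,Y) = 0.6018, d(X,Z) = 0.6829, d(Y,Z) = 0.3439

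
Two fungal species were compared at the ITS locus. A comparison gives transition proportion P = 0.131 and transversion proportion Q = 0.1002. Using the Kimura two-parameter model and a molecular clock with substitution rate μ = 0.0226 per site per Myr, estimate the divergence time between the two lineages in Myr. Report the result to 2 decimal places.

6.21

Under the Kimura two-parameter model, d = −½ ln(1 − 2P − Q) − ¼ ln(1 − 2Q).
1 − 2P − Q = 0.6378, giving −½ ln(0.6378) = 0.224865.
1 − 2Q = 0.7996, giving −¼ ln(0.7996) = 0.055911.
d = 0.224865 + 0.055911 = 0.280776.
Under a molecular clock d = 2μt, so t = d/(2μ) = 0.280776 / (2 × 0.0226) = 6.21 Myr.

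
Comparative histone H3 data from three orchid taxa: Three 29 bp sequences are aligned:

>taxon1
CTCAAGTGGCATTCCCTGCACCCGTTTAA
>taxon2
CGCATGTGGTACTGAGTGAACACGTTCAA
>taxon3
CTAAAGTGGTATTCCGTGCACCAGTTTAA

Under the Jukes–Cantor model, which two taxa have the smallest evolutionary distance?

taxon1 and taxon3

taxon1–taxon2: 10/29 differ, p = 0.345, d = 0.462.
taxon1–taxon3: 4/29 differ, p = 0.138, d = 0.152.
taxon2–taxon3: 10/29 differ, p = 0.345, d = 0.462.
The smallest distance is between taxon1 and taxon3.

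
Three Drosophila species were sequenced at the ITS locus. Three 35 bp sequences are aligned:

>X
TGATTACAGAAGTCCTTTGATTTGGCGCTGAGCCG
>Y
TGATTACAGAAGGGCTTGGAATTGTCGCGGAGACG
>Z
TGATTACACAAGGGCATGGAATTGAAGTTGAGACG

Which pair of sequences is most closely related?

X–Y: 7/35 differ, p = 0.200, d = 0.233.
X–Z: 10/35 differ, p = 0.286, d = 0.360.
Y–Z: 6/35 differ, p = 0.171, d = 0.195.
The smallest distance is between Y and Z.

Y and Z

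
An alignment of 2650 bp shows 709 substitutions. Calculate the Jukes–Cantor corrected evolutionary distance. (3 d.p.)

0.331

p = 709/2650 ≈ 0.267547.
d = −(3/4) ln(1 − 4p/3) = −0.75 ln(1 − 0.356729) = −0.75 ln(0.643271)
  = −0.75 × (-0.441189) = 0.330892 substitutions/site.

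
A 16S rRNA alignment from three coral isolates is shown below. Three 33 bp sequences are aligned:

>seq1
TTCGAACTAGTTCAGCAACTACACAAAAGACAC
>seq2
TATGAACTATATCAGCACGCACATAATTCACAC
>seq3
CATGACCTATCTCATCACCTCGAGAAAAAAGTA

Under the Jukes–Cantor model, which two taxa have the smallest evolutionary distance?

seq1 and seq2

seq1–seq2: 11/33 differ, p = 0.333, d = 0.441.
seq1–seq3: 15/33 differ, p = 0.455, d = 0.699.
seq2–seq3: 15/33 differ, p = 0.455, d = 0.699.
The smallest distance is between seq1 and seq2.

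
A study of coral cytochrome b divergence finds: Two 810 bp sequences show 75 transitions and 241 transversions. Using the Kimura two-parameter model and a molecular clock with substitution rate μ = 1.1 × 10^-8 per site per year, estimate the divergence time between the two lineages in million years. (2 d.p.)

25.25

P = 75/810 ≈ 0.092593 and Q = 241/810 ≈ 0.297531.
Under the Kimura two-parameter model, d = −½ ln(1 − 2P − Q) − ¼ ln(1 − 2Q).
1 − 2P − Q = 0.517283, giving −½ ln(0.517283) = 0.329583.
1 − 2Q = 0.404938, giving −¼ ln(0.404938) = 0.226005.
d = 0.329583 + 0.226005 = 0.555588.
Under a molecular clock d = 2μt, so t = d/(2μ) = 0.555588 / (2 × 1.1 × 10^-8) = 25.25 million years.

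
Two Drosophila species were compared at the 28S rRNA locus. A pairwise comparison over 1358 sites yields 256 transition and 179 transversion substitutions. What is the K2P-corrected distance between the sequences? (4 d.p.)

P = 256/1358 ≈ 0.188513 and Q = 179/1358 ≈ 0.131811.
Under the Kimura two-parameter model, d = −½ ln(1 − 2P − Q) − ¼ ln(1 − 2Q).
1 − 2P − Q = 0.491163, giving −½ ln(0.491163) = 0.355490.
1 − 2Q = 0.736378, giving −¼ ln(0.736378) = 0.076503.
d = 0.355490 + 0.076503 = 0.431993.

0.4320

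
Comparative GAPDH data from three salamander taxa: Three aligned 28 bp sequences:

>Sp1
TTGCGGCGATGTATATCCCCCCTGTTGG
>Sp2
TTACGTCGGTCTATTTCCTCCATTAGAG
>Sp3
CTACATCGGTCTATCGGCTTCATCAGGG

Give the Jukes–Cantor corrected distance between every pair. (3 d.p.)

d(Sp1,Sp2) = 0.556, d(Sp1,Sp3) = 0.940, d(Sp2,Sp3) = 0.360

Sp1–Sp2: 11/28 sites differ → p ≈ 0.392857, d = −0.75 ln(1 − 0.523809) = 0.556452 ≈ 0.556.
Sp1–Sp3: 15/28 sites differ → p ≈ 0.535714, d = −0.75 ln(1 − 0.714285) = 0.939570 ≈ 0.940.
Sp2–Sp3: 8/28 sites differ → p ≈ 0.285714, d = −0.75 ln(1 − 0.380952) = 0.359679 ≈ 0.360.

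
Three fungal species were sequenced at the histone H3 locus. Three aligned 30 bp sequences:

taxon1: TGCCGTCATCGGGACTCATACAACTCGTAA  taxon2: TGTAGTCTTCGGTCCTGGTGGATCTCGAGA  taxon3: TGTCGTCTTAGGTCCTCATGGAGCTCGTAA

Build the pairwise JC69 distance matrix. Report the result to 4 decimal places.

d(taxon1,taxon2) = 0.5716, d(taxon1,taxon3) = 0.3295, d(taxon2,taxon3) = 0.2795

taxon1–taxon2: 12/30 sites differ → p = 0.4, d = −0.75 ln(1 − 0.533333) = 0.571605 ≈ 0.5716.
taxon1–taxon3: 8/30 sites differ → p ≈ 0.266667, d = −0.75 ln(1 − 0.355556) = 0.329526 ≈ 0.3295.
taxon2–taxon3: 7/30 sites differ → p ≈ 0.233333, d = −0.75 ln(1 − 0.311111) = 0.279506 ≈ 0.2795.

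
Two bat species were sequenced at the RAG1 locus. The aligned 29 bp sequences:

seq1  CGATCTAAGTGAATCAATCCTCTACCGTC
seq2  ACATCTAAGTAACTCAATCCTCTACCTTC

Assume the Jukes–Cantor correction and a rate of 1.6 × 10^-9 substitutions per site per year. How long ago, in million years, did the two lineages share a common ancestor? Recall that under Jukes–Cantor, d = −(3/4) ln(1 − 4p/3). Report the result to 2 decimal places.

61.22

The sequences differ at 5 of 29 sites (1, 2, 11, 13, 27), so p = 5/29 ≈ 0.172414.
d = −(3/4) ln(1 − 4p/3) = −0.75 ln(1 − 0.229885) = −0.75 ln(0.770115)
  = −0.75 × (-0.261215) = 0.195911 substitutions/site.
Under a molecular clock d = 2μt, so t = d/(2μ) = 0.195911 / (2 × 1.6 × 10^-9) = 61.22 million years.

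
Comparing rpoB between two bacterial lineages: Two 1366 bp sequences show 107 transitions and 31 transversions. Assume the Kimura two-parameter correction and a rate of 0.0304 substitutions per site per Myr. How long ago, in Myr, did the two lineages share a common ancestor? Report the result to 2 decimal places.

P = 107/1366 ≈ 0.078331 and Q = 31/1366 ≈ 0.022694.
Under the Kimura two-parameter model, d = −½ ln(1 − 2P − Q) − ¼ ln(1 − 2Q).
1 − 2P − Q = 0.820644, giving −½ ln(0.820644) = 0.098833.
1 − 2Q = 0.954612, giving −¼ ln(0.954612) = 0.011613.
d = 0.098833 + 0.011613 = 0.110446.
Under a molecular clock d = 2μt, so t = d/(2μ) = 0.110446 / (2 × 0.0304) = 1.82 Myr.

1.82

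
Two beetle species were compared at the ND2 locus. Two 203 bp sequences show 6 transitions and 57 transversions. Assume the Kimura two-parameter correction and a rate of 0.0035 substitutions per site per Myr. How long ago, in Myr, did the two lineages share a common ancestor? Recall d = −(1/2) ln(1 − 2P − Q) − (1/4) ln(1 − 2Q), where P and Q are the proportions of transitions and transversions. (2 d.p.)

P = 6/203 ≈ 0.029557 and Q = 57/203 ≈ 0.280788.
Under the Kimura two-parameter model, d = −½ ln(1 − 2P − Q) − ¼ ln(1 − 2Q).
1 − 2P − Q = 0.660098, giving −½ ln(0.660098) = 0.207683.
1 − 2Q = 0.438424, giving −¼ ln(0.438424) = 0.206142.
d = 0.207683 + 0.206142 = 0.413825.
Under a molecular clock d = 2μt, so t = d/(2μ) = 0.413825 / (2 × 0.0035) = 59.12 Myr.

59.12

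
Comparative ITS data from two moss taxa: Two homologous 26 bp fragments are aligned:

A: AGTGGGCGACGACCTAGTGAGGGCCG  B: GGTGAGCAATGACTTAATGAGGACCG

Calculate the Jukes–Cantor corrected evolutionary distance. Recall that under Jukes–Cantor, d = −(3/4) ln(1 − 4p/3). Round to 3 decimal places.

The sequences differ at 7 of 26 sites (1, 5, 8, 10, 14, 17, 23), so p = 7/26 ≈ 0.269231.
d = −(3/4) ln(1 − 4p/3) = −0.75 ln(1 − 0.358975) = −0.75 ln(0.641025)
  = −0.75 × (-0.444687) = 0.333515 substitutions/site.

0.334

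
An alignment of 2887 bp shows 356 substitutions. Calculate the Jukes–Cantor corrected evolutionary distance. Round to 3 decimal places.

0.135

p = 356/2887 ≈ 0.123311.
d = −(3/4) ln(1 − 4p/3) = −0.75 ln(1 − 0.164415) = −0.75 ln(0.835585)
  = −0.75 × (-0.179623) = 0.134717 substitutions/site.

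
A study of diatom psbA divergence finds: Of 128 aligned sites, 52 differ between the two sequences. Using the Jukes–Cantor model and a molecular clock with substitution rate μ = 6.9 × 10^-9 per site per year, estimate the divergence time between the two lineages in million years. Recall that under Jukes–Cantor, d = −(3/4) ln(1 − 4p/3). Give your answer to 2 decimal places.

42.40

p = 52/128 = 0.40625.
d = −(3/4) ln(1 − 4p/3) = −0.75 ln(1 − 0.541667) = −0.75 ln(0.458333)
  = −0.75 × (-0.780159) = 0.585119 substitutions/site.
Under a molecular clock d = 2μt, so t = d/(2μ) = 0.585119 / (2 × 6.9 × 10^-9) = 42.40 million years.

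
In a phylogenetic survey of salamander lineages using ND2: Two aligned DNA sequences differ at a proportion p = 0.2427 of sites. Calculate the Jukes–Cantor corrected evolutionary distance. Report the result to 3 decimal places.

d = −(3/4) ln(1 − 4p/3) = −0.75 ln(1 − 0.3236) = −0.75 ln(0.6764)
  = −0.75 × (-0.390971) = 0.293228 substitutions/site.

0.293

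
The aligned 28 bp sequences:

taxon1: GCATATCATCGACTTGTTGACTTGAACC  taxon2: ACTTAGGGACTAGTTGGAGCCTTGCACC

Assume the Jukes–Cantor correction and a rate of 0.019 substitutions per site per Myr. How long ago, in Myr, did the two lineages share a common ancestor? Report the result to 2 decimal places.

The sequences differ at 12 of 28 sites, so p = 12/28 ≈ 0.428571.
d = −(3/4) ln(1 − 4p/3) = −0.75 ln(1 − 0.571428) = −0.75 ln(0.428572)
  = −0.75 × (-0.847297) = 0.635473 substitutions/site.
Under a molecular clock d = 2μt, so t = d/(2μ) = 0.635473 / (2 × 0.019) = 16.72 Myr.

16.72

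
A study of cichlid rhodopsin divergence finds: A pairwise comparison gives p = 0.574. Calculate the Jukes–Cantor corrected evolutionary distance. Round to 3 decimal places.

1.087

d = −(3/4) ln(1 − 4p/3) = −0.75 ln(1 − 0.765333) = −0.75 ln(0.234667)
  = −0.75 × (-1.449588) = 1.087191 substitutions/site.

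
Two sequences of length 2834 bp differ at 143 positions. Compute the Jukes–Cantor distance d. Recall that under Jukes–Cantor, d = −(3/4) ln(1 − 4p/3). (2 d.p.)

p = 143/2834 ≈ 0.050459.
d = −(3/4) ln(1 − 4p/3) = −0.75 ln(1 − 0.067279) = −0.75 ln(0.932721)
  = −0.75 × (-0.069649) = 0.052237 substitutions/site.

0.05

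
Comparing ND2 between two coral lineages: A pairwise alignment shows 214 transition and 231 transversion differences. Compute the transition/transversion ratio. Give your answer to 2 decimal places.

0.93

R = 214/231 = 0.926406… ≈ 0.93 (to 2 d.p.).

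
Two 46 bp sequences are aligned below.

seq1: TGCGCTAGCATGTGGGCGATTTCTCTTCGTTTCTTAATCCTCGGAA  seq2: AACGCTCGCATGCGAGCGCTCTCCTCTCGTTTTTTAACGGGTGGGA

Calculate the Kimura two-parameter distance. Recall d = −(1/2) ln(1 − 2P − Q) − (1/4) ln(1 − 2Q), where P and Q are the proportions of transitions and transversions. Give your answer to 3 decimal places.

Of 46 sites, 11 differences are transitions and 6 are transversions, so P = 11/46 ≈ 0.23913 and Q = 6/46 ≈ 0.130435.
Under the Kimura two-parameter model, d = −½ ln(1 − 2P − Q) − ¼ ln(1 − 2Q).
1 − 2P − Q = 0.391305, giving −½ ln(0.391305) = 0.469134.
1 − 2Q = 0.73913, giving −¼ ln(0.73913) = 0.075570.
d = 0.469134 + 0.075570 = 0.544704.

0.545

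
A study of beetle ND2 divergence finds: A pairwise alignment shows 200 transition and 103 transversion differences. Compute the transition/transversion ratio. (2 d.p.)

1.94

R = 200/103 = 1.941747… ≈ 1.94 (to 2 d.p.).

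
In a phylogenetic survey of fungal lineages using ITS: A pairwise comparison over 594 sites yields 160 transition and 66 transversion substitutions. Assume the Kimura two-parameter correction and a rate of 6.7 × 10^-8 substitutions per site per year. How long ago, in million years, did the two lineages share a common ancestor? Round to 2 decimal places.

P = 160/594 ≈ 0.26936 and Q = 66/594 ≈ 0.111111.
Under the Kimura two-parameter model, d = −½ ln(1 − 2P − Q) − ¼ ln(1 − 2Q).
1 − 2P − Q = 0.350169, giving −½ ln(0.350169) = 0.524670.
1 − 2Q = 0.777778, giving −¼ ln(0.777778) = 0.062829.
d = 0.524670 + 0.062829 = 0.587499.
Under a molecular clock d = 2μt, so t = d/(2μ) = 0.587499 / (2 × 6.7 × 10^-8) = 4.38 million years.

4.38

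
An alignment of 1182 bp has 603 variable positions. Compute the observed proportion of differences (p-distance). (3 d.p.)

0.510

p = 603/1182 = 0.510152… ≈ 0.510 (to 3 d.p.).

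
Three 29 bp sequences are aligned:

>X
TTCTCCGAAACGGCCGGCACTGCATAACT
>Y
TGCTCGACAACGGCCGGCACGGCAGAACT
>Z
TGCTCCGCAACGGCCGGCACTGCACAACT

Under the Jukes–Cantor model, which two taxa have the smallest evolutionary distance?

X–Y: 6/29 differ, p = 0.207, d = 0.242.
X–Z: 3/29 differ, p = 0.103, d = 0.111.
Y–Z: 4/29 differ, p = 0.138, d = 0.152.
The smallest distance is between X and Z.

X and Z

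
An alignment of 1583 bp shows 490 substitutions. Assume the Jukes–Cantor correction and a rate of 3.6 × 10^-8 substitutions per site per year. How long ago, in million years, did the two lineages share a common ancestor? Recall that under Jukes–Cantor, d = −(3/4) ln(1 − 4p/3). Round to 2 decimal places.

p = 490/1583 ≈ 0.309539.
d = −(3/4) ln(1 − 4p/3) = −0.75 ln(1 − 0.412719) = −0.75 ln(0.587281)
  = −0.75 × (-0.532252) = 0.399189 substitutions/site.
Under a molecular clock d = 2μt, so t = d/(2μ) = 0.399189 / (2 × 3.6 × 10^-8) = 5.54 million years.

5.54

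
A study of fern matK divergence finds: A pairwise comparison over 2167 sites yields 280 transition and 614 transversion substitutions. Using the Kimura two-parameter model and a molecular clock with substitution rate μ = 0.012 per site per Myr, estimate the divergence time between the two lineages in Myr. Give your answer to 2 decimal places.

24.97

P = 280/2167 ≈ 0.129211 and Q = 614/2167 ≈ 0.283341.
Under the Kimura two-parameter model, d = −½ ln(1 − 2P − Q) − ¼ ln(1 − 2Q).
1 − 2P − Q = 0.458237, giving −½ ln(0.458237) = 0.390184.
1 − 2Q = 0.433318, giving −¼ ln(0.433318) = 0.209071.
d = 0.390184 + 0.209071 = 0.599255.
Under a molecular clock d = 2μt, so t = d/(2μ) = 0.599255 / (2 × 0.012) = 24.97 Myr.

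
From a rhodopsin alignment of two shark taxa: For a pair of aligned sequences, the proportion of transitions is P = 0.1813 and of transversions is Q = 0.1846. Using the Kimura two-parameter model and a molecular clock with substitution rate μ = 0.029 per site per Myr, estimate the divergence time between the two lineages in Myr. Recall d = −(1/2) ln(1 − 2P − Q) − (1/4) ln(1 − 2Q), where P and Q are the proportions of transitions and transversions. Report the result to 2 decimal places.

Under the Kimura two-parameter model, d = −½ ln(1 − 2P − Q) − ¼ ln(1 − 2Q).
1 − 2P − Q = 0.4528, giving −½ ln(0.4528) = 0.396152.
1 − 2Q = 0.6308, giving −¼ ln(0.6308) = 0.115192.
d = 0.396152 + 0.115192 = 0.511344.
Under a molecular clock d = 2μt, so t = d/(2μ) = 0.511344 / (2 × 0.029) = 8.82 Myr.

8.82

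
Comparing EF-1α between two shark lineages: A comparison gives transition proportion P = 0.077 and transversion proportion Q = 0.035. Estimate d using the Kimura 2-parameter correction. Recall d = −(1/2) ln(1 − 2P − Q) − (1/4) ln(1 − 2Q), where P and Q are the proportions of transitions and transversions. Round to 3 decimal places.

Under the Kimura two-parameter model, d = −½ ln(1 − 2P − Q) − ¼ ln(1 − 2Q).
1 − 2P − Q = 0.811, giving −½ ln(0.811) = 0.104744.
1 − 2Q = 0.93, giving −¼ ln(0.93) = 0.018143.
d = 0.104744 + 0.018143 = 0.122887.

0.123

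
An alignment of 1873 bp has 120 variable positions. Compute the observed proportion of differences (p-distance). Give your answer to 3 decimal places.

p = 120/1873 = 0.064068… ≈ 0.064 (to 3 d.p.).

0.064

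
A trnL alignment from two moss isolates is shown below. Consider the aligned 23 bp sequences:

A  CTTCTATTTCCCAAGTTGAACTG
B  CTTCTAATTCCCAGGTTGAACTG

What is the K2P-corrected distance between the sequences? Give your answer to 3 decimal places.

0.093

Of 23 sites, 1 differences are transitions and 1 are transversions, so P = 1/23 ≈ 0.043478 and Q = 1/23 ≈ 0.043478.
Under the Kimura two-parameter model, d = −½ ln(1 − 2P − Q) − ¼ ln(1 − 2Q).
1 − 2P − Q = 0.869566, giving −½ ln(0.869566) = 0.069881.
1 − 2Q = 0.913044, giving −¼ ln(0.913044) = 0.022743.
d = 0.069881 + 0.022743 = 0.092624.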